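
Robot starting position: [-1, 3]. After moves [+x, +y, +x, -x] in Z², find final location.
(0, 4)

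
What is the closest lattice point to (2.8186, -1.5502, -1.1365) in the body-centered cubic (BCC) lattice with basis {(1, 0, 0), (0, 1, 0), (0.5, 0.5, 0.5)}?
(2.5, -1.5, -1.5)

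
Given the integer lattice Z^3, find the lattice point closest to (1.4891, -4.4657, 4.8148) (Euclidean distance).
(1, -4, 5)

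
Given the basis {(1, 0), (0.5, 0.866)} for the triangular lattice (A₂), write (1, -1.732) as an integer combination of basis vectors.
2b₁ - 2b₂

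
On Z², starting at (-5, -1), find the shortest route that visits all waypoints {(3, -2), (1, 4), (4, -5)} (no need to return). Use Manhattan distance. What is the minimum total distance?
23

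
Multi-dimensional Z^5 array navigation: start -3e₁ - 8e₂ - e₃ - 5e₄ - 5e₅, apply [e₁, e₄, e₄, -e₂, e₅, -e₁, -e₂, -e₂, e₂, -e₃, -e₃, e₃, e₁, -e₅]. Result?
(-2, -10, -2, -3, -5)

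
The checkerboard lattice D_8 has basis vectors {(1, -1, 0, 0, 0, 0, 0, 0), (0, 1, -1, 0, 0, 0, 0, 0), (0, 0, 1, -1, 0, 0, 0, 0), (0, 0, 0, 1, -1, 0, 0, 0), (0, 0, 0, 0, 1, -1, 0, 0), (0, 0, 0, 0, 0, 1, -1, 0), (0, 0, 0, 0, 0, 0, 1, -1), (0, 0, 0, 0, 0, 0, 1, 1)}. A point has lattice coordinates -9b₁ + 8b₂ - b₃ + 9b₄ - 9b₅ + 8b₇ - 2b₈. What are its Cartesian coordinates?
(-9, 17, -9, 10, -18, 9, 6, -10)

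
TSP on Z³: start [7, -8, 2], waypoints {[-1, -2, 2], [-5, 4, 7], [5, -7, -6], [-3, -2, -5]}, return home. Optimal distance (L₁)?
74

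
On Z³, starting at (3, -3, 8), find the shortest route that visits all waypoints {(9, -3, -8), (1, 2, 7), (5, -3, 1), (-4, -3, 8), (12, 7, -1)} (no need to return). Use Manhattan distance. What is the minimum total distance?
66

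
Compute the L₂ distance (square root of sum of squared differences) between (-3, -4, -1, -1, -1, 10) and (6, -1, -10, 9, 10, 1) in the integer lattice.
21.7486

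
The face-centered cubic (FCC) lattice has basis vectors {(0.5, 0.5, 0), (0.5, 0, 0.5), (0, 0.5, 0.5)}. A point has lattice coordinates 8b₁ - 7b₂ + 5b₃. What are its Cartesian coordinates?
(0.5, 6.5, -1)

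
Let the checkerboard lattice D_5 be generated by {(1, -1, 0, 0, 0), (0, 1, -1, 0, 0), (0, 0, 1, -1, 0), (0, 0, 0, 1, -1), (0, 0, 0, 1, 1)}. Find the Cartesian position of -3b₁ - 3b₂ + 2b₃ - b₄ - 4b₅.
(-3, 0, 5, -7, -3)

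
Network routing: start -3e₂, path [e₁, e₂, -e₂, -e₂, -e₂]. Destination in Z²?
(1, -5)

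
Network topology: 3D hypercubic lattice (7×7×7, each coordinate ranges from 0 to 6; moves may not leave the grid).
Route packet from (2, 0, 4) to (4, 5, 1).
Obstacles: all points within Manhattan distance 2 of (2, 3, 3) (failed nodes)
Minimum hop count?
10
(one shortest path: (2, 0, 4) → (3, 0, 4) → (4, 0, 4) → (4, 1, 4) → (4, 2, 4) → (4, 3, 4) → (4, 4, 4) → (4, 5, 4) → (4, 5, 3) → (4, 5, 2) → (4, 5, 1))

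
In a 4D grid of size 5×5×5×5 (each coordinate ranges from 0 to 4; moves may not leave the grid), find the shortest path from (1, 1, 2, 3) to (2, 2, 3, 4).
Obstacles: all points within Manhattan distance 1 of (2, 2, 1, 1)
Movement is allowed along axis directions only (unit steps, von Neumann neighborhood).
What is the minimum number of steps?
4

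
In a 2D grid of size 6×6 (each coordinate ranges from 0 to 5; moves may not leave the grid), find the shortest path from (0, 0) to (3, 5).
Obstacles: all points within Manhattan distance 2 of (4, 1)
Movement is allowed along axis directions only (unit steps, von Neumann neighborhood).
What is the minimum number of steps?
8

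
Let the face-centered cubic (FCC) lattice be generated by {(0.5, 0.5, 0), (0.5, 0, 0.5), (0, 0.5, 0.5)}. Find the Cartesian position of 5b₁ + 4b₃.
(2.5, 4.5, 2)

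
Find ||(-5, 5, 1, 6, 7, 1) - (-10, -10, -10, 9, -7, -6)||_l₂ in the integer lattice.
25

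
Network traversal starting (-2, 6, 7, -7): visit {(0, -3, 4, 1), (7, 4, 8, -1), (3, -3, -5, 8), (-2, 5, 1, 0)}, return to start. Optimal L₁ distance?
98
(one optimal route: (-2, 6, 7, -7) → (7, 4, 8, -1) → (0, -3, 4, 1) → (3, -3, -5, 8) → (-2, 5, 1, 0) → (-2, 6, 7, -7))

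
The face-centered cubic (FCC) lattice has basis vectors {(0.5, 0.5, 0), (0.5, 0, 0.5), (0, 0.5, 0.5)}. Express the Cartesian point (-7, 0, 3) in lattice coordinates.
-10b₁ - 4b₂ + 10b₃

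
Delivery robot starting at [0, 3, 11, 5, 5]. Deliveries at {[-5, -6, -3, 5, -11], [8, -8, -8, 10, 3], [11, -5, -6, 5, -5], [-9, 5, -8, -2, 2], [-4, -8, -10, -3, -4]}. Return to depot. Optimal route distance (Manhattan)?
184
(one optimal route: (0, 3, 11, 5, 5) → (8, -8, -8, 10, 3) → (11, -5, -6, 5, -5) → (-5, -6, -3, 5, -11) → (-4, -8, -10, -3, -4) → (-9, 5, -8, -2, 2) → (0, 3, 11, 5, 5))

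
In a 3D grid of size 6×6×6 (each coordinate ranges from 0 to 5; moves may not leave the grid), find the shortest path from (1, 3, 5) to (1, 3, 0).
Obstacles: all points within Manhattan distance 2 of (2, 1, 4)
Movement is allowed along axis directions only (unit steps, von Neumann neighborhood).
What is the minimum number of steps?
5
(one shortest path: (1, 3, 5) → (1, 3, 4) → (1, 3, 3) → (1, 3, 2) → (1, 3, 1) → (1, 3, 0))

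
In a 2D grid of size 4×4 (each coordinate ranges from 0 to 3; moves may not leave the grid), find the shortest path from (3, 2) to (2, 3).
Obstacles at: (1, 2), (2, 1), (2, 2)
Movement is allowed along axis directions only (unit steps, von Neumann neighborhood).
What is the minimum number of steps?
2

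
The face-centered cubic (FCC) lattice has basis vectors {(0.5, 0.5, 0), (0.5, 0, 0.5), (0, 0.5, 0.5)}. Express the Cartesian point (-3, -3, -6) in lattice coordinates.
-6b₂ - 6b₃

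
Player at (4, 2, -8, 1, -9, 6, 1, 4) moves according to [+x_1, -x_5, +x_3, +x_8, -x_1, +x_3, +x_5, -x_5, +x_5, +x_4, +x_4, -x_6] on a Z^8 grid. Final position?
(4, 2, -6, 3, -9, 5, 1, 5)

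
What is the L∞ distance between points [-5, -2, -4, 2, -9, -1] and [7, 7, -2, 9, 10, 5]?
19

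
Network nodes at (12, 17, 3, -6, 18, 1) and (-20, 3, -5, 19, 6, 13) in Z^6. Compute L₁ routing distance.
103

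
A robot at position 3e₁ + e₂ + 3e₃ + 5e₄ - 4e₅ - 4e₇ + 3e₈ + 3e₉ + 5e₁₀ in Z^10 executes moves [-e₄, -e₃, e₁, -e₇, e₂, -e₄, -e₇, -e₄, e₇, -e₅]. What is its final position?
(4, 2, 2, 2, -5, 0, -5, 3, 3, 5)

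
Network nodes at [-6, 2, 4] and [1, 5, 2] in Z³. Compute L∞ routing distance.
7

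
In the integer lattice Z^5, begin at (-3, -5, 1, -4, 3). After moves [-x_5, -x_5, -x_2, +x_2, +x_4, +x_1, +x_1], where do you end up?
(-1, -5, 1, -3, 1)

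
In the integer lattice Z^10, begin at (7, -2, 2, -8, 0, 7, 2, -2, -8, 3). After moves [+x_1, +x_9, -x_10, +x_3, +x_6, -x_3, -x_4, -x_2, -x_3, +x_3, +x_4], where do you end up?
(8, -3, 2, -8, 0, 8, 2, -2, -7, 2)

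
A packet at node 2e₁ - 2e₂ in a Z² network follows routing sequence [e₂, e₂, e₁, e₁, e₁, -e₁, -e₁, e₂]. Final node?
(3, 1)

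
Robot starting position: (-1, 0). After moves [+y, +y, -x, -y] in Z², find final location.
(-2, 1)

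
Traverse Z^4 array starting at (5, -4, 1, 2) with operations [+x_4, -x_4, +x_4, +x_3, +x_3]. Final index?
(5, -4, 3, 3)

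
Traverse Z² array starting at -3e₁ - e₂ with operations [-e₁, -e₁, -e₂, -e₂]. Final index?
(-5, -3)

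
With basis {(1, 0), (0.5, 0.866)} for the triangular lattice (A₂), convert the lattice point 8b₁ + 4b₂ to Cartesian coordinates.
(10, 3.464)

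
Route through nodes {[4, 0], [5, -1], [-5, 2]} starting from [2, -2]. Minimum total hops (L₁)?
17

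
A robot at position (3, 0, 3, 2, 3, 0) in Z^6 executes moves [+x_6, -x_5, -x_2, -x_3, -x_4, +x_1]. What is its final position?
(4, -1, 2, 1, 2, 1)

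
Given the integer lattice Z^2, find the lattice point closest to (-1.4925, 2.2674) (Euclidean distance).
(-1, 2)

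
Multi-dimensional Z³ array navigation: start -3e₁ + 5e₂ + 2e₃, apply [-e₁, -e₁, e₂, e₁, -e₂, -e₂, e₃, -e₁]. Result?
(-5, 4, 3)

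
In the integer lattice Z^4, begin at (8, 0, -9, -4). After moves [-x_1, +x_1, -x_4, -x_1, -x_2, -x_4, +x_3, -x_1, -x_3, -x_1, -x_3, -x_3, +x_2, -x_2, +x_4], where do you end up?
(5, -1, -11, -5)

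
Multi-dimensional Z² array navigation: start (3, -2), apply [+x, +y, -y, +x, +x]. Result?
(6, -2)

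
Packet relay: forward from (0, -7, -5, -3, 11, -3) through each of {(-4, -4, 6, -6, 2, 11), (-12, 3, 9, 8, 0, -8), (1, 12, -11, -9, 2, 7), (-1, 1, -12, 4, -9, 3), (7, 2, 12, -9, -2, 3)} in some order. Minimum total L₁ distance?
227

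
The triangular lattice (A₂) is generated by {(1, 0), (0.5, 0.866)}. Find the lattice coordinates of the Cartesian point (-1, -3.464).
b₁ - 4b₂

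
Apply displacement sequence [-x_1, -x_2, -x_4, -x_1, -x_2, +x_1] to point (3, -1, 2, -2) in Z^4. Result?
(2, -3, 2, -3)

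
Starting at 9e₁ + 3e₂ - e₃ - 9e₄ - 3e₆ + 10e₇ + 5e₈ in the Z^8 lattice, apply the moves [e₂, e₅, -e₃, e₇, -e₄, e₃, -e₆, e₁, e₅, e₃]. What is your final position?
(10, 4, 0, -10, 2, -4, 11, 5)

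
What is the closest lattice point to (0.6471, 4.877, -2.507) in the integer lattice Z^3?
(1, 5, -3)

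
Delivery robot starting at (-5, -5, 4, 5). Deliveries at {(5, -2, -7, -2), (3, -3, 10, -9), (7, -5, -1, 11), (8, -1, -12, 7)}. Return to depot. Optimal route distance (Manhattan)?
118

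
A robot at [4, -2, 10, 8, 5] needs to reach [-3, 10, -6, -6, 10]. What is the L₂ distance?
25.8844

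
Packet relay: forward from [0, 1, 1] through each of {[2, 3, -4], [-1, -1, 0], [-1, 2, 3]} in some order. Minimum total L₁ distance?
21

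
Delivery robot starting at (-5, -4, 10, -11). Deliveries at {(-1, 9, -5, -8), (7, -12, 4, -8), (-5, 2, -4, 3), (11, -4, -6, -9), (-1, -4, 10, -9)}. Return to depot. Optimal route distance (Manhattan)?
136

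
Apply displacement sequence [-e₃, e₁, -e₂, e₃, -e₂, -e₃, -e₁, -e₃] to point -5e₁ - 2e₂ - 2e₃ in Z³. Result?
(-5, -4, -4)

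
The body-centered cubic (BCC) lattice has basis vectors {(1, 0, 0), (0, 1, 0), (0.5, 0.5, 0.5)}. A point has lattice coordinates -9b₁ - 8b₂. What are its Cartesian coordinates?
(-9, -8, 0)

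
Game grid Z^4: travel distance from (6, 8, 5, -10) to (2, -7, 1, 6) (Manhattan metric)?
39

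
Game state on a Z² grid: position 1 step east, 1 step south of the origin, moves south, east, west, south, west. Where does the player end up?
(0, -3)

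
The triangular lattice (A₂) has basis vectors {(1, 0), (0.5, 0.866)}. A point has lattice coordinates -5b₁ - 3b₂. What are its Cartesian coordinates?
(-6.5, -2.598)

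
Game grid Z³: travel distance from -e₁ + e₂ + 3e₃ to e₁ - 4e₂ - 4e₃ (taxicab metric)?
14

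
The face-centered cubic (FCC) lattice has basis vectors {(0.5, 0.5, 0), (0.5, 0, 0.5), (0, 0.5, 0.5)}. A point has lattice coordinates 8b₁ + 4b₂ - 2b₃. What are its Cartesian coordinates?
(6, 3, 1)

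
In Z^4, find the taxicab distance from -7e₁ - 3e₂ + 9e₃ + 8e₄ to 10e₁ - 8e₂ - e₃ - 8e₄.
48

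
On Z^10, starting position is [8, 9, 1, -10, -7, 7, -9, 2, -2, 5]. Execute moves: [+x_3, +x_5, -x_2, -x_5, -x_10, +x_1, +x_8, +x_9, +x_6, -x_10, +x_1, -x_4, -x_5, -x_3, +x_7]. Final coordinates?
(10, 8, 1, -11, -8, 8, -8, 3, -1, 3)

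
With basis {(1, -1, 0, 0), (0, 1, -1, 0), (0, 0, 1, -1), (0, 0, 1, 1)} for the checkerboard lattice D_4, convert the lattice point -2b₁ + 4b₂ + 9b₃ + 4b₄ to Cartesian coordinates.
(-2, 6, 9, -5)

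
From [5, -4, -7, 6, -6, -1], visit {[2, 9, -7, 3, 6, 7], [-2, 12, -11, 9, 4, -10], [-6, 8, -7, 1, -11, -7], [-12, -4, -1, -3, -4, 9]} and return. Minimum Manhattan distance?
208
(one optimal route: (5, -4, -7, 6, -6, -1) → (2, 9, -7, 3, 6, 7) → (-2, 12, -11, 9, 4, -10) → (-6, 8, -7, 1, -11, -7) → (-12, -4, -1, -3, -4, 9) → (5, -4, -7, 6, -6, -1))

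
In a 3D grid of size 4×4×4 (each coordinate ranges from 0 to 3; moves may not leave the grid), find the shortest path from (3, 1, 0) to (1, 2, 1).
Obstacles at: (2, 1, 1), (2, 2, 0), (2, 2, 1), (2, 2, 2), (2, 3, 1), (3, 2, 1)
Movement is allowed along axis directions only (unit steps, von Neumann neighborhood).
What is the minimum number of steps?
4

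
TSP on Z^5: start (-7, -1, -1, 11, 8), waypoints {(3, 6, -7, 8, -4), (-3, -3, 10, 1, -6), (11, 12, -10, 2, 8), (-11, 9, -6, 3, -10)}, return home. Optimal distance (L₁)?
196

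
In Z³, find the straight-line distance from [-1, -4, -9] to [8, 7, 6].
20.664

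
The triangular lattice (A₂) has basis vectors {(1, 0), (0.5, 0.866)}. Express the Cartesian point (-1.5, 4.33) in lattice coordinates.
-4b₁ + 5b₂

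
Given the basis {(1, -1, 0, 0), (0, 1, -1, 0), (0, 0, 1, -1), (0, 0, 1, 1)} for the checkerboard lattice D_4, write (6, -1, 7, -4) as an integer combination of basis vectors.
6b₁ + 5b₂ + 8b₃ + 4b₄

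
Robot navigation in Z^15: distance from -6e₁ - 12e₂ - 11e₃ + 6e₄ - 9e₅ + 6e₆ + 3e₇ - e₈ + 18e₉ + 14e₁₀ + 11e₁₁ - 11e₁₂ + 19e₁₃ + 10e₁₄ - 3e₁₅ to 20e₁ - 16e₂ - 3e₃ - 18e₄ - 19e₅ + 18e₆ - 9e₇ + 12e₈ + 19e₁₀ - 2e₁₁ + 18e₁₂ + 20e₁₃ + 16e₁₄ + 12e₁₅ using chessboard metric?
29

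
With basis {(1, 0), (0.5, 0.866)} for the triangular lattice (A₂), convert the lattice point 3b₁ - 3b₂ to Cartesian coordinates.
(1.5, -2.598)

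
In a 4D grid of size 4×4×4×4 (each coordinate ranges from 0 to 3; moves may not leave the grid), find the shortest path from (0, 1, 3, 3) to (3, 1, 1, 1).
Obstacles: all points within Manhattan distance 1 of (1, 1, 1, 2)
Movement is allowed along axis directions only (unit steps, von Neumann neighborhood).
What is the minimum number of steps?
7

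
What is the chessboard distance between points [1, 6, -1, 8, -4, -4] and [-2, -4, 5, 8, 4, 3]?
10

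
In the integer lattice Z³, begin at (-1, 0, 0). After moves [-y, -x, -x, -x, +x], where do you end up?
(-3, -1, 0)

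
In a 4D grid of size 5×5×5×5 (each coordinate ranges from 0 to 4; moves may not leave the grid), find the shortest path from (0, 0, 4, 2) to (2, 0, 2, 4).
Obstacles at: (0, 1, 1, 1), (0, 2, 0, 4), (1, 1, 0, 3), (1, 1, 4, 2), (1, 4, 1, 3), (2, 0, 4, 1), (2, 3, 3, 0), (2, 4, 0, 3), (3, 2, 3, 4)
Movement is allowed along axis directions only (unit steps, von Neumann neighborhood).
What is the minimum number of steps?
6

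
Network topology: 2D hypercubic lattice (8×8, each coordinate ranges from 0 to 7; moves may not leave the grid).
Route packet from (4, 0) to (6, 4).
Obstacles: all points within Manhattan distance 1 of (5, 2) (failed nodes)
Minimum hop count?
8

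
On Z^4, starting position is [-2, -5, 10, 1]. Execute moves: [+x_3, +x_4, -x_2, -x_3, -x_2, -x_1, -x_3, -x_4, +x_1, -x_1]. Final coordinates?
(-3, -7, 9, 1)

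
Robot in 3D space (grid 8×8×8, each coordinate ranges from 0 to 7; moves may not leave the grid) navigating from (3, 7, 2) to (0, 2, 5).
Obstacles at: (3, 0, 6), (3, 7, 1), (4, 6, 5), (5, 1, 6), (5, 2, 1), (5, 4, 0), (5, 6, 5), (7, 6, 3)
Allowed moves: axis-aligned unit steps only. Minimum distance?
11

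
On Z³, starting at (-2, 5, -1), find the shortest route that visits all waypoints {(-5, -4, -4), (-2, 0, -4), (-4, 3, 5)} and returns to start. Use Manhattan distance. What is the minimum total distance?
42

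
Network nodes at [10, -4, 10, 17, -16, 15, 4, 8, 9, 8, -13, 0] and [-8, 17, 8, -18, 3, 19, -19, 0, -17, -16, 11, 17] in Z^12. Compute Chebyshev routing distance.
35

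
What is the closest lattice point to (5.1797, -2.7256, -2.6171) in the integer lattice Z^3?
(5, -3, -3)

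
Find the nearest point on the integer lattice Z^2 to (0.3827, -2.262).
(0, -2)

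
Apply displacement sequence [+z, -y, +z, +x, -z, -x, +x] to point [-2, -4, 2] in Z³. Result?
(-1, -5, 3)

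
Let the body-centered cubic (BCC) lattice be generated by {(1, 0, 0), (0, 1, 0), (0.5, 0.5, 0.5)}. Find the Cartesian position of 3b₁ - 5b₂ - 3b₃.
(1.5, -6.5, -1.5)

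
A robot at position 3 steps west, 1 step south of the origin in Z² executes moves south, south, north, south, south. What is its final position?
(-3, -4)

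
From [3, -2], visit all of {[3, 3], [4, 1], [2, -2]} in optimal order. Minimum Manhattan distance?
9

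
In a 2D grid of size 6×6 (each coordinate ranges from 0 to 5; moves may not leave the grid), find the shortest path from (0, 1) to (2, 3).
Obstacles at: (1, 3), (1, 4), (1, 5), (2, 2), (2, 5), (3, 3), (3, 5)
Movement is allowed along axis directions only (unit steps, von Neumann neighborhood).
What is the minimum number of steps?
10
(one shortest path: (0, 1) → (1, 1) → (2, 1) → (3, 1) → (4, 1) → (4, 2) → (4, 3) → (4, 4) → (3, 4) → (2, 4) → (2, 3))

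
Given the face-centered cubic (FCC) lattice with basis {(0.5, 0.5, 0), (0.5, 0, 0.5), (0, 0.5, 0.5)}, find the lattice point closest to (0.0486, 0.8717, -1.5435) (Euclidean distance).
(0, 0.5, -1.5)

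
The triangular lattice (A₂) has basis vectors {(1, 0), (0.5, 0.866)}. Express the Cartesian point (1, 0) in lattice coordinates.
b₁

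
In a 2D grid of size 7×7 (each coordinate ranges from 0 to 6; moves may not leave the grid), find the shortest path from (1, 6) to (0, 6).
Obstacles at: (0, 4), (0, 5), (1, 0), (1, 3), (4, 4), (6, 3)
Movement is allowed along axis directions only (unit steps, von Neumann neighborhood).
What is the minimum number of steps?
1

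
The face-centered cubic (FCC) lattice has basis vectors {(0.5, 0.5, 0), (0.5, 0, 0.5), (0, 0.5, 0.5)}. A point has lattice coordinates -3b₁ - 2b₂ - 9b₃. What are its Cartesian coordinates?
(-2.5, -6, -5.5)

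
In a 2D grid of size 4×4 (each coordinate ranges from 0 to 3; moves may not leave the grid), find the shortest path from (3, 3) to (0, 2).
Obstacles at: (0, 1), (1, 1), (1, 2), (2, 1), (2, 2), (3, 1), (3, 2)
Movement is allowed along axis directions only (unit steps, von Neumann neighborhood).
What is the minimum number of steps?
4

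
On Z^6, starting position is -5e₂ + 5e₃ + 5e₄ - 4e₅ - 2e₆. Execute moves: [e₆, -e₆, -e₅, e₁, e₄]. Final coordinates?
(1, -5, 5, 6, -5, -2)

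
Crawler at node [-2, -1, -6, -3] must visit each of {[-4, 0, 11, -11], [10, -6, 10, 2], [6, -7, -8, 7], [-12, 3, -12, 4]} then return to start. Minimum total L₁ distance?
152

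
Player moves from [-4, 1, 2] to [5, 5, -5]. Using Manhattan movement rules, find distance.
20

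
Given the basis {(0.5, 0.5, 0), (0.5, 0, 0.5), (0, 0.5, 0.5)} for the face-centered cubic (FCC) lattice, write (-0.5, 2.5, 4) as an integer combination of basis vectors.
-2b₁ + b₂ + 7b₃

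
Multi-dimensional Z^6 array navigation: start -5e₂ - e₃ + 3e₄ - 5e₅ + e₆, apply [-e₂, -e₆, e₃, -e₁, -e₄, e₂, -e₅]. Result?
(-1, -5, 0, 2, -6, 0)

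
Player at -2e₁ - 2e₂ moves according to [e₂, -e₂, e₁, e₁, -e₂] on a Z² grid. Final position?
(0, -3)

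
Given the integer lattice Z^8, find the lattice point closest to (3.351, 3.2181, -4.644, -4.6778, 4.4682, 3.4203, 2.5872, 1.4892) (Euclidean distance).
(3, 3, -5, -5, 4, 3, 3, 1)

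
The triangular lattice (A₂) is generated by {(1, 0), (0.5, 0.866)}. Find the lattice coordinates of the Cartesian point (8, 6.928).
4b₁ + 8b₂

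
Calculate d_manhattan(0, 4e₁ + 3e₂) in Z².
7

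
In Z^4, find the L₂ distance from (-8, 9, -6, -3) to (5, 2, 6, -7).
19.4422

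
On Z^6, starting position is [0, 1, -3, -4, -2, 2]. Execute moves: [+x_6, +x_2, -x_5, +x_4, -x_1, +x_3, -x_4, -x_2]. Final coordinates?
(-1, 1, -2, -4, -3, 3)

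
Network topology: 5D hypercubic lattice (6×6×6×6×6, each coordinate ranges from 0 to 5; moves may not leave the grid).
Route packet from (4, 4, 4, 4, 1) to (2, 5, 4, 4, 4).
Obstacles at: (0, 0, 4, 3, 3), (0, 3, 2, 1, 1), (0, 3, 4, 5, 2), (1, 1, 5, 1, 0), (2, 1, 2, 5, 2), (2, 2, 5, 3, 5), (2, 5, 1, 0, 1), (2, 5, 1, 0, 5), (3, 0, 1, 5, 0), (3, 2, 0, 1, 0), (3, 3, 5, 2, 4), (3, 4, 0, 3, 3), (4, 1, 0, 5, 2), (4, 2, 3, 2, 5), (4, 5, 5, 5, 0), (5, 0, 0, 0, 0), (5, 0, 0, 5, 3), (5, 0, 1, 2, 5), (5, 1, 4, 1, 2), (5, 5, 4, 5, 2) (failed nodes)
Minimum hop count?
6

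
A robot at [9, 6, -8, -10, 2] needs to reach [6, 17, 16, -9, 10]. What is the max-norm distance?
24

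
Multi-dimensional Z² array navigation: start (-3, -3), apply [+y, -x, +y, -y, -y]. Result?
(-4, -3)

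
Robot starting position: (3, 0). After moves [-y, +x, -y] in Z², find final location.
(4, -2)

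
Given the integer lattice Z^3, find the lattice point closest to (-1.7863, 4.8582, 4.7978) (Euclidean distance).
(-2, 5, 5)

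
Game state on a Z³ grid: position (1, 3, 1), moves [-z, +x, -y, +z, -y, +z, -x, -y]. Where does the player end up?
(1, 0, 2)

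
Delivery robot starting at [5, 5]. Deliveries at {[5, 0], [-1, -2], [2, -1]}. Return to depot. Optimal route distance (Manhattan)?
26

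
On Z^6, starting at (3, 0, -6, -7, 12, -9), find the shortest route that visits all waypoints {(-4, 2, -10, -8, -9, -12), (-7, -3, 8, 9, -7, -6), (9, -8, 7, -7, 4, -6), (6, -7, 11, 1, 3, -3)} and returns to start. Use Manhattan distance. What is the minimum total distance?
188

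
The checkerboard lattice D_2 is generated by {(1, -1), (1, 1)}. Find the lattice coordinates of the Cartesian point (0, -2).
b₁ - b₂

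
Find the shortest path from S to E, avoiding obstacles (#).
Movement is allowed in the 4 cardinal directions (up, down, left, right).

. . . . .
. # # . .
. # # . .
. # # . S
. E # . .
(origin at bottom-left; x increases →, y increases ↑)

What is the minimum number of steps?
12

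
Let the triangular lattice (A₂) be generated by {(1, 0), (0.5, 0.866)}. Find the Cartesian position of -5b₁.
(-5, 0)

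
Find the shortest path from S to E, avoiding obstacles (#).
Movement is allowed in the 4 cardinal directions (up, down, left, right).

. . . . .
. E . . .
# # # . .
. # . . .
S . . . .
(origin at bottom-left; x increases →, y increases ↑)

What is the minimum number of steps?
8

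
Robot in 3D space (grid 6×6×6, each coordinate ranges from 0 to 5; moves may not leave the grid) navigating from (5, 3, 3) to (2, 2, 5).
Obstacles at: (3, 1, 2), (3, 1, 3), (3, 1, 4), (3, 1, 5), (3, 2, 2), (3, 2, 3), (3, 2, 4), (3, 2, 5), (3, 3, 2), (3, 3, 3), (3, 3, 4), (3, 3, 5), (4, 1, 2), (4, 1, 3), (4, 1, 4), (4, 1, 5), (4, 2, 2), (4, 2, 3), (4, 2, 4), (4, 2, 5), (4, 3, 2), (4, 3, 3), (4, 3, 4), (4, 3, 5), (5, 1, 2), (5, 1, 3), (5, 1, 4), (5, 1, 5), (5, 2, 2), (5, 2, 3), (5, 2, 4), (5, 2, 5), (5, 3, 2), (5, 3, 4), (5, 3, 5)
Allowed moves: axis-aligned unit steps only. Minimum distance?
8
(one shortest path: (5, 3, 3) → (5, 4, 3) → (4, 4, 3) → (3, 4, 3) → (2, 4, 3) → (2, 3, 3) → (2, 2, 3) → (2, 2, 4) → (2, 2, 5))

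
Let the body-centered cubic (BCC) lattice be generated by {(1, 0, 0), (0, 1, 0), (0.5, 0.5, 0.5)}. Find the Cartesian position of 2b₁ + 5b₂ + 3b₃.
(3.5, 6.5, 1.5)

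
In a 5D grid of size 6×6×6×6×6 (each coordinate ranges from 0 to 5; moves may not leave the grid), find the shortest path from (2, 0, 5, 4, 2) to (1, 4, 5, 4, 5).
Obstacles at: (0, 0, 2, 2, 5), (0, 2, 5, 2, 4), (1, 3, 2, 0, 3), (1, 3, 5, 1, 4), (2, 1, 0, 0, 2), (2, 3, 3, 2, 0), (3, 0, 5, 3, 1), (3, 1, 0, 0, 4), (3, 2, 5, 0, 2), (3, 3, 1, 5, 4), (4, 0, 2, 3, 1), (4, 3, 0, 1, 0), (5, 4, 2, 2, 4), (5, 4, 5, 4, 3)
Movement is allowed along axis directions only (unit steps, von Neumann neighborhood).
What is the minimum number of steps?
8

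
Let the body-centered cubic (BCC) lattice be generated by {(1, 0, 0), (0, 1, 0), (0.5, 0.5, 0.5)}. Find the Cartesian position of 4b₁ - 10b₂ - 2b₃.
(3, -11, -1)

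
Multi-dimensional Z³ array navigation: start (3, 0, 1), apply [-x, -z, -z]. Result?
(2, 0, -1)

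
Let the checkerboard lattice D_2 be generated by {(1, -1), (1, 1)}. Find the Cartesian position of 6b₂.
(6, 6)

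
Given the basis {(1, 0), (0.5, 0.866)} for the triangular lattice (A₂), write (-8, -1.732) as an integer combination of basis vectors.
-7b₁ - 2b₂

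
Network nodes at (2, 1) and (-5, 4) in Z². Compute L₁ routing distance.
10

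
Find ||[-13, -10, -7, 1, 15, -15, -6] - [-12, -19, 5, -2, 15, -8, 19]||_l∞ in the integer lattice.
25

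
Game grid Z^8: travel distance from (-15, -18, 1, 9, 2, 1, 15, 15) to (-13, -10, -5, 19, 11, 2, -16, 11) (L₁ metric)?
71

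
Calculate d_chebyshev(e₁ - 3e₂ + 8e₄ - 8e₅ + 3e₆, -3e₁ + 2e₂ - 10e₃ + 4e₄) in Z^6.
10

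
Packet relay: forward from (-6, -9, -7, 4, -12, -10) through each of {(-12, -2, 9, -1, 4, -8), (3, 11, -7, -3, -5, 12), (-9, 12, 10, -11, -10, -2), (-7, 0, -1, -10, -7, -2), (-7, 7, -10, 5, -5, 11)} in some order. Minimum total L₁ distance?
201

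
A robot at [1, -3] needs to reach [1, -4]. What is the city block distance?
1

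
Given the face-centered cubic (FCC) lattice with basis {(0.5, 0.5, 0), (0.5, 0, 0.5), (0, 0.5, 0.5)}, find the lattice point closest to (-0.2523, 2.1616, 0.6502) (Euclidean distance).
(-0.5, 2, 0.5)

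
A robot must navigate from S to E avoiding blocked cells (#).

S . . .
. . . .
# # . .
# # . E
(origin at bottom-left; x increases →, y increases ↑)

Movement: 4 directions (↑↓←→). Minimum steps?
6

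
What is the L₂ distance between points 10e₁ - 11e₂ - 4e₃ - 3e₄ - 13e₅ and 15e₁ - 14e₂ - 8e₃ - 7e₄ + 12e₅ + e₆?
26.3059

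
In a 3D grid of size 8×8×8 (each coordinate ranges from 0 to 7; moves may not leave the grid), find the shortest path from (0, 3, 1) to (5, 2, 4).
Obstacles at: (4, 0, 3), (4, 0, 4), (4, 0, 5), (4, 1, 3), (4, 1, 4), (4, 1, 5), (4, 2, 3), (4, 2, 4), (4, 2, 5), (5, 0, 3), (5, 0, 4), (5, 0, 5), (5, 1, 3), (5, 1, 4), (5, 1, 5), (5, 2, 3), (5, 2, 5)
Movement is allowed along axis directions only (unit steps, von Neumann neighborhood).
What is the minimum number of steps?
9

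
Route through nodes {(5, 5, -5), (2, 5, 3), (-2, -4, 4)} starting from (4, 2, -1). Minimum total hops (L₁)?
33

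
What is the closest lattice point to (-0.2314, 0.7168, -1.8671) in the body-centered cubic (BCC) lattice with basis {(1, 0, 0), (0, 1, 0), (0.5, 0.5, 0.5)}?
(0, 1, -2)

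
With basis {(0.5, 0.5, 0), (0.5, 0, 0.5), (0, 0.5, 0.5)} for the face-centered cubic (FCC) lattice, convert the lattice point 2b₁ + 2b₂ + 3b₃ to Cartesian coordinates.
(2, 2.5, 2.5)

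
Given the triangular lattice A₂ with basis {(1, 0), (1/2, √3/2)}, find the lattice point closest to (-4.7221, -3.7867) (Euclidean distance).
(-5, -3.464)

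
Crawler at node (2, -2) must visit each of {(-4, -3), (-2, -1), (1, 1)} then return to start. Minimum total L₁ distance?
20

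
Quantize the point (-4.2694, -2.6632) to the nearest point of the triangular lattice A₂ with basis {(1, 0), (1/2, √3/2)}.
(-4.5, -2.598)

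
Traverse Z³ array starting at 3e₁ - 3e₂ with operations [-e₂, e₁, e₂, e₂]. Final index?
(4, -2, 0)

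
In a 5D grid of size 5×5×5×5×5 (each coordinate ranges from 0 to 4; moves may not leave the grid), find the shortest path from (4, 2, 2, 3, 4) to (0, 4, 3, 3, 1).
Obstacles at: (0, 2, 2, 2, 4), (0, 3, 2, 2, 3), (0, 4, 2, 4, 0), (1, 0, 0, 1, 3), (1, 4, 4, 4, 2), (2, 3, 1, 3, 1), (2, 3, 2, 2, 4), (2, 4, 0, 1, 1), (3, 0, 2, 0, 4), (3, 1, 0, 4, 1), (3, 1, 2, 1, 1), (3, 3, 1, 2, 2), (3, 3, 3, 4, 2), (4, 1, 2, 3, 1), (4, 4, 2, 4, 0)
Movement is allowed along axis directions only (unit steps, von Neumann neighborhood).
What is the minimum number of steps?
10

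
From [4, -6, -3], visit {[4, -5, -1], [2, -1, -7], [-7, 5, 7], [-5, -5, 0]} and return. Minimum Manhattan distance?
72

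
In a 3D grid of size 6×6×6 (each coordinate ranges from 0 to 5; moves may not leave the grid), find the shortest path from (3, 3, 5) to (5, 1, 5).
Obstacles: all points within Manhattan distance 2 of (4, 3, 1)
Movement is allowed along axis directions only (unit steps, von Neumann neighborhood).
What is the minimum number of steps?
4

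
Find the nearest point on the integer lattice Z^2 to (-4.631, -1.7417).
(-5, -2)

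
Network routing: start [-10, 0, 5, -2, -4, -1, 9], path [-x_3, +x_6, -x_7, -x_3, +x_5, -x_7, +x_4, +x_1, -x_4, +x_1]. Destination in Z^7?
(-8, 0, 3, -2, -3, 0, 7)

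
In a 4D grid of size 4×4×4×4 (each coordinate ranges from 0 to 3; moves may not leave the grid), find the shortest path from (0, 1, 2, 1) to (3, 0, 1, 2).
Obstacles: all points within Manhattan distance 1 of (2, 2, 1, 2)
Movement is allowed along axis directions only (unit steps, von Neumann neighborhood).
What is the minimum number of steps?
6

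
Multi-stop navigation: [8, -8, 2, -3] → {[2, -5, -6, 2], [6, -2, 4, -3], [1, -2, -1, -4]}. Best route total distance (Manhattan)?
36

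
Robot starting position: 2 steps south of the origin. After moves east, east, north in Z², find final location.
(2, -1)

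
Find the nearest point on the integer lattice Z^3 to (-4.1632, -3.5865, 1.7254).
(-4, -4, 2)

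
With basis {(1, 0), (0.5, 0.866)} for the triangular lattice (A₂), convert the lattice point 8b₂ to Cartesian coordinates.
(4, 6.928)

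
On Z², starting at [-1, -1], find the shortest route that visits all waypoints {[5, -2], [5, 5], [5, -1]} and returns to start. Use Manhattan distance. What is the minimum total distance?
26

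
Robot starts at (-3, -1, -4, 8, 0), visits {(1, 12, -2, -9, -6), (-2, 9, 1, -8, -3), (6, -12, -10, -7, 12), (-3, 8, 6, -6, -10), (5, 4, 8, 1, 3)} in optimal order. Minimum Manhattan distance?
155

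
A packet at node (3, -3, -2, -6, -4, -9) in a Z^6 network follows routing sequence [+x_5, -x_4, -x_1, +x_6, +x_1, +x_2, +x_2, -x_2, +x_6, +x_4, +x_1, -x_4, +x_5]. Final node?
(4, -2, -2, -7, -2, -7)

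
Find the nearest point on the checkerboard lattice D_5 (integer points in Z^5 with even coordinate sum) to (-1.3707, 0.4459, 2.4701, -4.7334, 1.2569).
(-1, 0, 3, -5, 1)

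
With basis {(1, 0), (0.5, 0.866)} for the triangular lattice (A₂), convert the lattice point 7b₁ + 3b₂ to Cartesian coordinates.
(8.5, 2.598)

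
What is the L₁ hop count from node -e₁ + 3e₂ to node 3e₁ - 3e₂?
10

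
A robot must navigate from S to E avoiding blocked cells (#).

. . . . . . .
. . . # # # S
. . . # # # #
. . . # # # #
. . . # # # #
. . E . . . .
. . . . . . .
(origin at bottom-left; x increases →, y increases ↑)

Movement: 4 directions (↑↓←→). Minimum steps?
10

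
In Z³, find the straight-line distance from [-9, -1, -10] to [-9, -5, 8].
18.4391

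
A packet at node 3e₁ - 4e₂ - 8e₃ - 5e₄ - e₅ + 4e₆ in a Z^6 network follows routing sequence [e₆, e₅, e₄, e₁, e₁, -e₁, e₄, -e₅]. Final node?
(4, -4, -8, -3, -1, 5)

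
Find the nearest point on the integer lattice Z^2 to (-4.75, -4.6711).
(-5, -5)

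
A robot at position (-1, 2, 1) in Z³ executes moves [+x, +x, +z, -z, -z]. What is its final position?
(1, 2, 0)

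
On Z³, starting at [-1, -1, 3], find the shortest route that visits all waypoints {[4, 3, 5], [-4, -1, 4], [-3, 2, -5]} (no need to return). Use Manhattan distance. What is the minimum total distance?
35
(one optimal route: (-1, -1, 3) → (-4, -1, 4) → (4, 3, 5) → (-3, 2, -5))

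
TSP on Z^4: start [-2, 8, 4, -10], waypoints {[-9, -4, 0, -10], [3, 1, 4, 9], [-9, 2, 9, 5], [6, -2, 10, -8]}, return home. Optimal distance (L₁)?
130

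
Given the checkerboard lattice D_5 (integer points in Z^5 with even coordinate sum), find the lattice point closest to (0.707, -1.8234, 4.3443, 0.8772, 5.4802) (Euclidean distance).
(1, -2, 4, 1, 6)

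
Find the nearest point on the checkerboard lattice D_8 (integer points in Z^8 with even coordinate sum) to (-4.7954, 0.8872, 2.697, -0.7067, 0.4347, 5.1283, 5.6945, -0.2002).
(-5, 1, 3, -1, 1, 5, 6, 0)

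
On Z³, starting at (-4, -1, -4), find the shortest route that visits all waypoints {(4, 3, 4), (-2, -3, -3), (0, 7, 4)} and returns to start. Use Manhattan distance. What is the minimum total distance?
52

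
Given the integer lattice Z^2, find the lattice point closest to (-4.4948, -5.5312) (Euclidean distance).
(-4, -6)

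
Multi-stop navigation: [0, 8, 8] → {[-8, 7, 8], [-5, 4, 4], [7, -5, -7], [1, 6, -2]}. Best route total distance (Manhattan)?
55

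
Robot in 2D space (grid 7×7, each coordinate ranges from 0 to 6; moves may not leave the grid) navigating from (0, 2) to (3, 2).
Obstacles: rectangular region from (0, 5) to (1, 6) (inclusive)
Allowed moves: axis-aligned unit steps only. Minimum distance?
3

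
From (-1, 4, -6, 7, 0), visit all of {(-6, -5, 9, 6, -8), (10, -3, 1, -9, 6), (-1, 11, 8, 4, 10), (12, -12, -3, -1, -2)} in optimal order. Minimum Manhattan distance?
157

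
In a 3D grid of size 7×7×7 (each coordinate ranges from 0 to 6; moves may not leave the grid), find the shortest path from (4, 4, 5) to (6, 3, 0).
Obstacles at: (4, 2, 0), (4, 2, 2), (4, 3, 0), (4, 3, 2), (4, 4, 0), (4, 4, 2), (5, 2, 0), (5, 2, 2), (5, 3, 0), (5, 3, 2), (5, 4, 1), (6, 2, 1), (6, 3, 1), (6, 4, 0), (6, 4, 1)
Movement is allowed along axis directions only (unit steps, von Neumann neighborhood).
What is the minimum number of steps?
12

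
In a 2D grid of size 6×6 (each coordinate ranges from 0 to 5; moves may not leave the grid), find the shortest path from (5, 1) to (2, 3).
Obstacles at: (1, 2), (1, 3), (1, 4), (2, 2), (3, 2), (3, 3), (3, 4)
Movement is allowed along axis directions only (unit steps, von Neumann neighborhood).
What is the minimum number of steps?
9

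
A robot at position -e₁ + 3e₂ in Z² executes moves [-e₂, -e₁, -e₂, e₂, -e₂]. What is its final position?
(-2, 1)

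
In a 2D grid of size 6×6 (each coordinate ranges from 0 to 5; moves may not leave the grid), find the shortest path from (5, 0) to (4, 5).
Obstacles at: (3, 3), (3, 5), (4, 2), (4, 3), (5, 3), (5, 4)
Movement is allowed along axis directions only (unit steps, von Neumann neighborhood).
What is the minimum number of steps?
10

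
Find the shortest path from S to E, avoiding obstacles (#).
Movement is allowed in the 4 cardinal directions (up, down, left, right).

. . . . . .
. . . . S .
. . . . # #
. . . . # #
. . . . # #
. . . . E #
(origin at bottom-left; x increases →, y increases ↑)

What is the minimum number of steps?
6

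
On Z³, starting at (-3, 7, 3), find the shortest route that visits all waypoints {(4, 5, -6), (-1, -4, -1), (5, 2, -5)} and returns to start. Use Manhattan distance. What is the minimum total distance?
56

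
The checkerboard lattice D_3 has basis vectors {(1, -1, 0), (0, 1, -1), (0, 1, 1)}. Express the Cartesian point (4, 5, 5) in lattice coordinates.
4b₁ + 2b₂ + 7b₃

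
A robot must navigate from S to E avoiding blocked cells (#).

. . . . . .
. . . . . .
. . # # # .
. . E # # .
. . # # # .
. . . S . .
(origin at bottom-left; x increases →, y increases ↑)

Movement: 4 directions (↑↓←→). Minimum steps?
5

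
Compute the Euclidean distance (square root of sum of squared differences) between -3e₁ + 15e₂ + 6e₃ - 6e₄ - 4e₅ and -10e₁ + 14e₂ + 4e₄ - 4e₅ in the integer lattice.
13.6382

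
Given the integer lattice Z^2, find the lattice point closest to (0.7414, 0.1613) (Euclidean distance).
(1, 0)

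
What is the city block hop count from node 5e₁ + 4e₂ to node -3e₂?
12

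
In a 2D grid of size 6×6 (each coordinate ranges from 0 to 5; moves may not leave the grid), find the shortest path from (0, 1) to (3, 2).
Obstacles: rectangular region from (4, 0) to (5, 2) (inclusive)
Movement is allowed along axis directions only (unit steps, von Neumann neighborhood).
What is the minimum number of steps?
4
(one shortest path: (0, 1) → (1, 1) → (2, 1) → (3, 1) → (3, 2))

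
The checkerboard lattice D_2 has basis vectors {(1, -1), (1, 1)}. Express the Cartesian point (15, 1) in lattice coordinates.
7b₁ + 8b₂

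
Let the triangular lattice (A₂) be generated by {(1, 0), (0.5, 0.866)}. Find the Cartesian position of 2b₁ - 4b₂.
(0, -3.464)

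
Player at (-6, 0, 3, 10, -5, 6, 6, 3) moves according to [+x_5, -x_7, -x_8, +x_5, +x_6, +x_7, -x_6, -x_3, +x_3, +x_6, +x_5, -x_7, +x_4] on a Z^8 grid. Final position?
(-6, 0, 3, 11, -2, 7, 5, 2)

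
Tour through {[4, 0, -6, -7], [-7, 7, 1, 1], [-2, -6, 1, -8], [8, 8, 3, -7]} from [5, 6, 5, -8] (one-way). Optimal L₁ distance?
76
(one optimal route: (5, 6, 5, -8) → (8, 8, 3, -7) → (4, 0, -6, -7) → (-2, -6, 1, -8) → (-7, 7, 1, 1))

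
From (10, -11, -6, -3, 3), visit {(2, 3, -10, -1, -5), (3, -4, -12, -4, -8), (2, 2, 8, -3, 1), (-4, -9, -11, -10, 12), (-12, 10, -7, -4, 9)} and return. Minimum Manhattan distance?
198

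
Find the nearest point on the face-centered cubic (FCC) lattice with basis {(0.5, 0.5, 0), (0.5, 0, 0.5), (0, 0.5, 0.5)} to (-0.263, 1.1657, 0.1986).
(0, 1, 0)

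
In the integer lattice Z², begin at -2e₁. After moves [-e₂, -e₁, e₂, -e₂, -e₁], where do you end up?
(-4, -1)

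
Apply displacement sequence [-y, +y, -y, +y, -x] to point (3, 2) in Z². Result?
(2, 2)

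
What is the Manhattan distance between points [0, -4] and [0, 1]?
5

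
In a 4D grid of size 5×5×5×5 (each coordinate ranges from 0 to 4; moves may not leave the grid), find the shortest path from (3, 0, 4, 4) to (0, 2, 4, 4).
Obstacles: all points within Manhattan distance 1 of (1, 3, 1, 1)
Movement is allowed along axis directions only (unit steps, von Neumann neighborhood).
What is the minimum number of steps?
5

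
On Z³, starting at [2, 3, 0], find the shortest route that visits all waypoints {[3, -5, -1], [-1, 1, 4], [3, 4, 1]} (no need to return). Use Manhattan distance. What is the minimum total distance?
28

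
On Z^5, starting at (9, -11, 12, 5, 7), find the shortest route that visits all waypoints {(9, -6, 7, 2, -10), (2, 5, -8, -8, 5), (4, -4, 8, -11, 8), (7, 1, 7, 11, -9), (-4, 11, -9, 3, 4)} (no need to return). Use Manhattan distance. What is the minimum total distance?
155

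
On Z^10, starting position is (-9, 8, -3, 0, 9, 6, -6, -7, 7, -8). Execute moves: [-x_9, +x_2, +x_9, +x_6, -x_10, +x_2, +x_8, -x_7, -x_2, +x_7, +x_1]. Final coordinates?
(-8, 9, -3, 0, 9, 7, -6, -6, 7, -9)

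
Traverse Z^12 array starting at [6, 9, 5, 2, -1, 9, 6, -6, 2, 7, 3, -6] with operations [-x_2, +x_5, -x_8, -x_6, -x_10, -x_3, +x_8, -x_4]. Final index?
(6, 8, 4, 1, 0, 8, 6, -6, 2, 6, 3, -6)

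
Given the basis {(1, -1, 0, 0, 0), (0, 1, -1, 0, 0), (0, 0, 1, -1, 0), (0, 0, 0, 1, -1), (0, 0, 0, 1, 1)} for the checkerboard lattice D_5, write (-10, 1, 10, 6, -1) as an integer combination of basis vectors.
-10b₁ - 9b₂ + b₃ + 4b₄ + 3b₅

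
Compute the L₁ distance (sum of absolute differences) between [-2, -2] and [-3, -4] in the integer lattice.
3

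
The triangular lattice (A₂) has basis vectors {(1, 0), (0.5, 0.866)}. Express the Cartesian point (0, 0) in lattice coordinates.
0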